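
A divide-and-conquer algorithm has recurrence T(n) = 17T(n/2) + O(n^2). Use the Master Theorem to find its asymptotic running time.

Master Theorem for T(n) = 17T(n/2) + O(n^2):

a = 17, b = 2, c = 2
log_b(a) = log_2(17) = 4.0875

Case 1: c = 2 < log_2(17) = 4.0875
T(n) = O(n^(log_2 17))

For T(n) = 17T(n/2) + O(n^2): log_2(17) = 4.0875. This is Case 1 of the Master Theorem (c < log_b(a), work dominated by leaves), giving O(n^(log_2 17)).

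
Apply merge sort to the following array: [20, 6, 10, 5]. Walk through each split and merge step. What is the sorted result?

Merge sort trace:

Split: [20, 6, 10, 5] -> [20, 6] and [10, 5]
  Split: [20, 6] -> [20] and [6]
  Merge: [20] + [6] -> [6, 20]
  Split: [10, 5] -> [10] and [5]
  Merge: [10] + [5] -> [5, 10]
Merge: [6, 20] + [5, 10] -> [5, 6, 10, 20]

Final sorted array: [5, 6, 10, 20]

The merge sort proceeds by recursively splitting the array and merging sorted halves.
After all merges, the sorted array is [5, 6, 10, 20].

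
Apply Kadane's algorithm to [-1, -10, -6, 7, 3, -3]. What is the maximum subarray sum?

Using Kadane's algorithm on [-1, -10, -6, 7, 3, -3]:

Scanning through the array:
Position 1 (value -10): max_ending_here = -10, max_so_far = -1
Position 2 (value -6): max_ending_here = -6, max_so_far = -1
Position 3 (value 7): max_ending_here = 7, max_so_far = 7
Position 4 (value 3): max_ending_here = 10, max_so_far = 10
Position 5 (value -3): max_ending_here = 7, max_so_far = 10

Maximum subarray: [7, 3]
Maximum sum: 10

The maximum subarray is [7, 3] with sum 10. This subarray runs from index 3 to index 4.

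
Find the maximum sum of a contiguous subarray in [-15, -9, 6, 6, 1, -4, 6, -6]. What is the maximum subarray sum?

Using Kadane's algorithm on [-15, -9, 6, 6, 1, -4, 6, -6]:

Scanning through the array:
Position 1 (value -9): max_ending_here = -9, max_so_far = -9
Position 2 (value 6): max_ending_here = 6, max_so_far = 6
Position 3 (value 6): max_ending_here = 12, max_so_far = 12
Position 4 (value 1): max_ending_here = 13, max_so_far = 13
Position 5 (value -4): max_ending_here = 9, max_so_far = 13
Position 6 (value 6): max_ending_here = 15, max_so_far = 15
Position 7 (value -6): max_ending_here = 9, max_so_far = 15

Maximum subarray: [6, 6, 1, -4, 6]
Maximum sum: 15

The maximum subarray is [6, 6, 1, -4, 6] with sum 15. This subarray runs from index 2 to index 6.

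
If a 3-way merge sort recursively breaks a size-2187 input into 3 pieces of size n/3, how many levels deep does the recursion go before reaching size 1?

For divide and conquer with division factor 3:

Problem sizes at each level:
Level 0: 2187
Level 1: 729
Level 2: 243
Level 3: 81
Level 4: 27
Level 5: 9
Level 6: 3
Level 7: 1

The root is level 0 and the size-1 base case is level 7 (the tree spans levels 0 through 7, i.e. 8 levels counting the root), so the depth is the number of divisions: log_3(2187) = 7

The recursion tree depth is log_3(2187) = 7. At each level, the problem size is divided by 3, so it takes 7 divisions to reduce to a base case of size 1. The algorithm makes 3 recursive calls at each level.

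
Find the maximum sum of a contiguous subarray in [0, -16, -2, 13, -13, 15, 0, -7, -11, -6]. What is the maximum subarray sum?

Using Kadane's algorithm on [0, -16, -2, 13, -13, 15, 0, -7, -11, -6]:

Scanning through the array:
Position 1 (value -16): max_ending_here = -16, max_so_far = 0
Position 2 (value -2): max_ending_here = -2, max_so_far = 0
Position 3 (value 13): max_ending_here = 13, max_so_far = 13
Position 4 (value -13): max_ending_here = 0, max_so_far = 13
Position 5 (value 15): max_ending_here = 15, max_so_far = 15
Position 6 (value 0): max_ending_here = 15, max_so_far = 15
Position 7 (value -7): max_ending_here = 8, max_so_far = 15
Position 8 (value -11): max_ending_here = -3, max_so_far = 15
Position 9 (value -6): max_ending_here = -6, max_so_far = 15

Maximum subarray: [13, -13, 15]
Maximum sum: 15

The maximum subarray is [13, -13, 15] with sum 15. This subarray runs from index 3 to index 5.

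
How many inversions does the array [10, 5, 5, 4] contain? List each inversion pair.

Finding inversions in [10, 5, 5, 4]:

(0, 1): arr[0]=10 > arr[1]=5
(0, 2): arr[0]=10 > arr[2]=5
(0, 3): arr[0]=10 > arr[3]=4
(1, 3): arr[1]=5 > arr[3]=4
(2, 3): arr[2]=5 > arr[3]=4

Total inversions: 5

The array has 5 inversion(s): (0,1), (0,2), (0,3), (1,3), (2,3). Each pair (i,j) satisfies i < j and arr[i] > arr[j].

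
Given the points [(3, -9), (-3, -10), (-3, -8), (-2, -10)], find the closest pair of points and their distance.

Computing all pairwise distances among 4 points:

d((3, -9), (-3, -10)) = 6.0828
d((3, -9), (-3, -8)) = 6.0828
d((3, -9), (-2, -10)) = 5.099
d((-3, -10), (-3, -8)) = 2.0
d((-3, -10), (-2, -10)) = 1.0 <-- minimum
d((-3, -8), (-2, -10)) = 2.2361

Closest pair: (-3, -10) and (-2, -10) with distance 1.0

The closest pair is (-3, -10) and (-2, -10) with Euclidean distance 1.0. For 4 points, brute-force pairwise comparison is shown above. For large n, the divide-and-conquer algorithm (sort by x, recurse on halves, check the dividing strip) achieves O(n log n).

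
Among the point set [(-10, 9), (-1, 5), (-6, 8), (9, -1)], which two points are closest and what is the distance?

Computing all pairwise distances among 4 points:

d((-10, 9), (-1, 5)) = 9.8489
d((-10, 9), (-6, 8)) = 4.1231 <-- minimum
d((-10, 9), (9, -1)) = 21.4709
d((-1, 5), (-6, 8)) = 5.831
d((-1, 5), (9, -1)) = 11.6619
d((-6, 8), (9, -1)) = 17.4929

Closest pair: (-10, 9) and (-6, 8) with distance 4.1231

The closest pair is (-10, 9) and (-6, 8) with Euclidean distance 4.1231. For 4 points, brute-force pairwise comparison is shown above. For large n, the divide-and-conquer algorithm (sort by x, recurse on halves, check the dividing strip) achieves O(n log n).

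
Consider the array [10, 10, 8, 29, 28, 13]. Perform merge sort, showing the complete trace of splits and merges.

Merge sort trace:

Split: [10, 10, 8, 29, 28, 13] -> [10, 10, 8] and [29, 28, 13]
  Split: [10, 10, 8] -> [10] and [10, 8]
    Split: [10, 8] -> [10] and [8]
    Merge: [10] + [8] -> [8, 10]
  Merge: [10] + [8, 10] -> [8, 10, 10]
  Split: [29, 28, 13] -> [29] and [28, 13]
    Split: [28, 13] -> [28] and [13]
    Merge: [28] + [13] -> [13, 28]
  Merge: [29] + [13, 28] -> [13, 28, 29]
Merge: [8, 10, 10] + [13, 28, 29] -> [8, 10, 10, 13, 28, 29]

Final sorted array: [8, 10, 10, 13, 28, 29]

The merge sort proceeds by recursively splitting the array and merging sorted halves.
After all merges, the sorted array is [8, 10, 10, 13, 28, 29].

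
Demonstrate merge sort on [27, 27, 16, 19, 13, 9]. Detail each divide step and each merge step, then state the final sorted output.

Merge sort trace:

Split: [27, 27, 16, 19, 13, 9] -> [27, 27, 16] and [19, 13, 9]
  Split: [27, 27, 16] -> [27] and [27, 16]
    Split: [27, 16] -> [27] and [16]
    Merge: [27] + [16] -> [16, 27]
  Merge: [27] + [16, 27] -> [16, 27, 27]
  Split: [19, 13, 9] -> [19] and [13, 9]
    Split: [13, 9] -> [13] and [9]
    Merge: [13] + [9] -> [9, 13]
  Merge: [19] + [9, 13] -> [9, 13, 19]
Merge: [16, 27, 27] + [9, 13, 19] -> [9, 13, 16, 19, 27, 27]

Final sorted array: [9, 13, 16, 19, 27, 27]

The merge sort proceeds by recursively splitting the array and merging sorted halves.
After all merges, the sorted array is [9, 13, 16, 19, 27, 27].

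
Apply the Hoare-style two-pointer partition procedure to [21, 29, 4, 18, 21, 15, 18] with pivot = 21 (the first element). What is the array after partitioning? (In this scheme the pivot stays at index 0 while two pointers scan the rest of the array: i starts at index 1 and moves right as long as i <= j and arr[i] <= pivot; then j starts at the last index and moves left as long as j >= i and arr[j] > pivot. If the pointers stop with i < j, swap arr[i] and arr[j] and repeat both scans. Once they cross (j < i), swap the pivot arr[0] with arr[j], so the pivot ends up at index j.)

Hoare-style two-pointer partition with pivot = 21:

Initial array: [21, 29, 4, 18, 21, 15, 18]

Pointers start at i = 1, j = 6.
i stops at index 1 (arr[1]=29 > 21), j stops at index 6 (arr[6]=18 <= 21): swap arr[1] and arr[6], array becomes [21, 18, 4, 18, 21, 15, 29]
i ends at 6, j ends at 5: the pointers have crossed (j < i), so scanning stops.

Swap pivot arr[0] with arr[5] to place pivot at position 5: [15, 18, 4, 18, 21, 21, 29]
Pivot position: 5

After partitioning with pivot 21, the array becomes [15, 18, 4, 18, 21, 21, 29]. The pivot is placed at index 5. All elements to the left of the pivot are <= 21, and all elements to the right are > 21.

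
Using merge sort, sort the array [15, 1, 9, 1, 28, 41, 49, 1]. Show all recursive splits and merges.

Merge sort trace:

Split: [15, 1, 9, 1, 28, 41, 49, 1] -> [15, 1, 9, 1] and [28, 41, 49, 1]
  Split: [15, 1, 9, 1] -> [15, 1] and [9, 1]
    Split: [15, 1] -> [15] and [1]
    Merge: [15] + [1] -> [1, 15]
    Split: [9, 1] -> [9] and [1]
    Merge: [9] + [1] -> [1, 9]
  Merge: [1, 15] + [1, 9] -> [1, 1, 9, 15]
  Split: [28, 41, 49, 1] -> [28, 41] and [49, 1]
    Split: [28, 41] -> [28] and [41]
    Merge: [28] + [41] -> [28, 41]
    Split: [49, 1] -> [49] and [1]
    Merge: [49] + [1] -> [1, 49]
  Merge: [28, 41] + [1, 49] -> [1, 28, 41, 49]
Merge: [1, 1, 9, 15] + [1, 28, 41, 49] -> [1, 1, 1, 9, 15, 28, 41, 49]

Final sorted array: [1, 1, 1, 9, 15, 28, 41, 49]

The merge sort proceeds by recursively splitting the array and merging sorted halves.
After all merges, the sorted array is [1, 1, 1, 9, 15, 28, 41, 49].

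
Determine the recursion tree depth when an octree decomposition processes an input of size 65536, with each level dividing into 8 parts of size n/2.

For divide and conquer with division factor 2:

Problem sizes at each level:
Level 0: 65536
Level 1: 32768
Level 2: 16384
Level 3: 8192
Level 4: 4096
Level 5: 2048
Level 6: 1024
Level 7: 512
Level 8: 256
Level 9: 128
Level 10: 64
Level 11: 32
Level 12: 16
Level 13: 8
Level 14: 4
Level 15: 2
Level 16: 1

The root is level 0 and the size-1 base case is level 16 (the tree spans levels 0 through 16, i.e. 17 levels counting the root), so the depth is the number of divisions: log_2(65536) = 16

The recursion tree depth is log_2(65536) = 16. At each level, the problem size is divided by 2, so it takes 16 divisions to reduce to a base case of size 1. The algorithm makes 8 recursive calls at each level.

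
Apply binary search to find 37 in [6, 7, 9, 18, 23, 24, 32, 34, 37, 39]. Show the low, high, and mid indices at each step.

Binary search for 37 in [6, 7, 9, 18, 23, 24, 32, 34, 37, 39]:

lo=0, hi=9, mid=4, arr[mid]=23 -> 23 < 37, search right half
lo=5, hi=9, mid=7, arr[mid]=34 -> 34 < 37, search right half
lo=8, hi=9, mid=8, arr[mid]=37 -> Found target at index 8!

Binary search finds 37 at index 8 after 3 comparisons. The search repeatedly halves the search space by comparing with the middle element.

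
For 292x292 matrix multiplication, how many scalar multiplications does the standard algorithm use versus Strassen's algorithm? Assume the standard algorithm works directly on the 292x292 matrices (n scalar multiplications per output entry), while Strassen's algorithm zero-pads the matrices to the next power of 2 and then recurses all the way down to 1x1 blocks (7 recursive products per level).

Matrix multiplication for 292x292 matrices:

Strassen's algorithm requires power-of-2 dimensions. Pad 292x292 to 512x512 (next power of 2).

Standard algorithm: 292^3 = 24897088 multiplications
Strassen's algorithm: 7^(log2(512)) = 7^9 = 40353607 multiplications
Difference: 24897088 - 40353607 = -15456519 (Strassen uses MORE here due to padding overhead — for small or just-over-power-of-2 n, padding can outweigh the per-level savings)

Standard: 24897088 multiplications (292^3). Strassen: 40353607 multiplications (7^9, after padding to 512x512). Strassen reduces 8 recursive multiplications to 7 at each level.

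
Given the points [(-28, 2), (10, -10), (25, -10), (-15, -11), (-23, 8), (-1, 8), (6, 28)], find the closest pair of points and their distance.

Computing all pairwise distances among 7 points:

d((-28, 2), (10, -10)) = 39.8497
d((-28, 2), (25, -10)) = 54.3415
d((-28, 2), (-15, -11)) = 18.3848
d((-28, 2), (-23, 8)) = 7.8102 <-- minimum
d((-28, 2), (-1, 8)) = 27.6586
d((-28, 2), (6, 28)) = 42.8019
d((10, -10), (25, -10)) = 15.0
d((10, -10), (-15, -11)) = 25.02
d((10, -10), (-23, 8)) = 37.5899
d((10, -10), (-1, 8)) = 21.095
d((10, -10), (6, 28)) = 38.2099
d((25, -10), (-15, -11)) = 40.0125
d((25, -10), (-23, 8)) = 51.264
d((25, -10), (-1, 8)) = 31.6228
d((25, -10), (6, 28)) = 42.4853
d((-15, -11), (-23, 8)) = 20.6155
d((-15, -11), (-1, 8)) = 23.6008
d((-15, -11), (6, 28)) = 44.2945
d((-23, 8), (-1, 8)) = 22.0
d((-23, 8), (6, 28)) = 35.2278
d((-1, 8), (6, 28)) = 21.1896

Closest pair: (-28, 2) and (-23, 8) with distance 7.8102

The closest pair is (-28, 2) and (-23, 8) with Euclidean distance 7.8102. For 7 points, brute-force pairwise comparison is shown above. For large n, the divide-and-conquer algorithm (sort by x, recurse on halves, check the dividing strip) achieves O(n log n).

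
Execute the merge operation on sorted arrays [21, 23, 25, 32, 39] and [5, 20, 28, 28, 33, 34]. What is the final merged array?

Merging process:

Compare 21 vs 5: take 5 from right. Merged: [5]
Compare 21 vs 20: take 20 from right. Merged: [5, 20]
Compare 21 vs 28: take 21 from left. Merged: [5, 20, 21]
Compare 23 vs 28: take 23 from left. Merged: [5, 20, 21, 23]
Compare 25 vs 28: take 25 from left. Merged: [5, 20, 21, 23, 25]
Compare 32 vs 28: take 28 from right. Merged: [5, 20, 21, 23, 25, 28]
Compare 32 vs 28: take 28 from right. Merged: [5, 20, 21, 23, 25, 28, 28]
Compare 32 vs 33: take 32 from left. Merged: [5, 20, 21, 23, 25, 28, 28, 32]
Compare 39 vs 33: take 33 from right. Merged: [5, 20, 21, 23, 25, 28, 28, 32, 33]
Compare 39 vs 34: take 34 from right. Merged: [5, 20, 21, 23, 25, 28, 28, 32, 33, 34]
Append remaining from left: [39]. Merged: [5, 20, 21, 23, 25, 28, 28, 32, 33, 34, 39]

Final merged array: [5, 20, 21, 23, 25, 28, 28, 32, 33, 34, 39]
Total comparisons: 10

The merged array is [5, 20, 21, 23, 25, 28, 28, 32, 33, 34, 39], requiring 10 comparisons. The merge step runs in O(n) time where n is the total number of elements.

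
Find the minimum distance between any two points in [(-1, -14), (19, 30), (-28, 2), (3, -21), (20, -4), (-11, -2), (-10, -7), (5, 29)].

Computing all pairwise distances among 8 points:

d((-1, -14), (19, 30)) = 48.3322
d((-1, -14), (-28, 2)) = 31.3847
d((-1, -14), (3, -21)) = 8.0623
d((-1, -14), (20, -4)) = 23.2594
d((-1, -14), (-11, -2)) = 15.6205
d((-1, -14), (-10, -7)) = 11.4018
d((-1, -14), (5, 29)) = 43.4166
d((19, 30), (-28, 2)) = 54.7083
d((19, 30), (3, -21)) = 53.4509
d((19, 30), (20, -4)) = 34.0147
d((19, 30), (-11, -2)) = 43.8634
d((19, 30), (-10, -7)) = 47.0106
d((19, 30), (5, 29)) = 14.0357
d((-28, 2), (3, -21)) = 38.6005
d((-28, 2), (20, -4)) = 48.3735
d((-28, 2), (-11, -2)) = 17.4642
d((-28, 2), (-10, -7)) = 20.1246
d((-28, 2), (5, 29)) = 42.638
d((3, -21), (20, -4)) = 24.0416
d((3, -21), (-11, -2)) = 23.6008
d((3, -21), (-10, -7)) = 19.105
d((3, -21), (5, 29)) = 50.04
d((20, -4), (-11, -2)) = 31.0644
d((20, -4), (-10, -7)) = 30.1496
d((20, -4), (5, 29)) = 36.2491
d((-11, -2), (-10, -7)) = 5.099 <-- minimum
d((-11, -2), (5, 29)) = 34.8855
d((-10, -7), (5, 29)) = 39.0

Closest pair: (-11, -2) and (-10, -7) with distance 5.099

The closest pair is (-11, -2) and (-10, -7) with Euclidean distance 5.099. For 8 points, brute-force pairwise comparison is shown above. For large n, the divide-and-conquer algorithm (sort by x, recurse on halves, check the dividing strip) achieves O(n log n).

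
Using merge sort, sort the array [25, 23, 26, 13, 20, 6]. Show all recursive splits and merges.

Merge sort trace:

Split: [25, 23, 26, 13, 20, 6] -> [25, 23, 26] and [13, 20, 6]
  Split: [25, 23, 26] -> [25] and [23, 26]
    Split: [23, 26] -> [23] and [26]
    Merge: [23] + [26] -> [23, 26]
  Merge: [25] + [23, 26] -> [23, 25, 26]
  Split: [13, 20, 6] -> [13] and [20, 6]
    Split: [20, 6] -> [20] and [6]
    Merge: [20] + [6] -> [6, 20]
  Merge: [13] + [6, 20] -> [6, 13, 20]
Merge: [23, 25, 26] + [6, 13, 20] -> [6, 13, 20, 23, 25, 26]

Final sorted array: [6, 13, 20, 23, 25, 26]

The merge sort proceeds by recursively splitting the array and merging sorted halves.
After all merges, the sorted array is [6, 13, 20, 23, 25, 26].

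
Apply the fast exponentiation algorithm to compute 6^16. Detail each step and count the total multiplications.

Computing 6^16 by squaring (build up from 6^1; each line after the first costs one multiplication):

6^1 = 6
6^2 = (6^1)^2 = 6^2 = 36
6^4 = (6^2)^2 = 36^2 = 1296
6^8 = (6^4)^2 = 1296^2 = 1679616
6^16 = (6^8)^2 = 1679616^2 = 2821109907456

Result: 2821109907456
Multiplications needed: 4 (4 lines after 6^1)

6^16 = 2821109907456. Using exponentiation by squaring, this requires 4 multiplications. The key idea: if the exponent is even, square the half-power; if odd, multiply by the base once.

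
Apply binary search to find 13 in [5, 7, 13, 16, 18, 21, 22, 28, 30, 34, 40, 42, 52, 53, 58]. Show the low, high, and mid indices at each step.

Binary search for 13 in [5, 7, 13, 16, 18, 21, 22, 28, 30, 34, 40, 42, 52, 53, 58]:

lo=0, hi=14, mid=7, arr[mid]=28 -> 28 > 13, search left half
lo=0, hi=6, mid=3, arr[mid]=16 -> 16 > 13, search left half
lo=0, hi=2, mid=1, arr[mid]=7 -> 7 < 13, search right half
lo=2, hi=2, mid=2, arr[mid]=13 -> Found target at index 2!

Binary search finds 13 at index 2 after 4 comparisons. The search repeatedly halves the search space by comparing with the middle element.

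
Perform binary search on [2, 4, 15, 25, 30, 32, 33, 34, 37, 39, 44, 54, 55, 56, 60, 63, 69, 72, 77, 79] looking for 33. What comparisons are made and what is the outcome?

Binary search for 33 in [2, 4, 15, 25, 30, 32, 33, 34, 37, 39, 44, 54, 55, 56, 60, 63, 69, 72, 77, 79]:

lo=0, hi=19, mid=9, arr[mid]=39 -> 39 > 33, search left half
lo=0, hi=8, mid=4, arr[mid]=30 -> 30 < 33, search right half
lo=5, hi=8, mid=6, arr[mid]=33 -> Found target at index 6!

Binary search finds 33 at index 6 after 3 comparisons. The search repeatedly halves the search space by comparing with the middle element.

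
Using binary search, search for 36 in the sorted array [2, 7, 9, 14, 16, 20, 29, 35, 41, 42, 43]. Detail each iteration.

Binary search for 36 in [2, 7, 9, 14, 16, 20, 29, 35, 41, 42, 43]:

lo=0, hi=10, mid=5, arr[mid]=20 -> 20 < 36, search right half
lo=6, hi=10, mid=8, arr[mid]=41 -> 41 > 36, search left half
lo=6, hi=7, mid=6, arr[mid]=29 -> 29 < 36, search right half
lo=7, hi=7, mid=7, arr[mid]=35 -> 35 < 36, search right half
lo=8 > hi=7, target 36 not found

Binary search determines that 36 is not in the array after 4 comparisons. The search space was exhausted without finding the target.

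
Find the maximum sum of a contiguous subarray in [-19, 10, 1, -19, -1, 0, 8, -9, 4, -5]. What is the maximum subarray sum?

Using Kadane's algorithm on [-19, 10, 1, -19, -1, 0, 8, -9, 4, -5]:

Scanning through the array:
Position 1 (value 10): max_ending_here = 10, max_so_far = 10
Position 2 (value 1): max_ending_here = 11, max_so_far = 11
Position 3 (value -19): max_ending_here = -8, max_so_far = 11
Position 4 (value -1): max_ending_here = -1, max_so_far = 11
Position 5 (value 0): max_ending_here = 0, max_so_far = 11
Position 6 (value 8): max_ending_here = 8, max_so_far = 11
Position 7 (value -9): max_ending_here = -1, max_so_far = 11
Position 8 (value 4): max_ending_here = 4, max_so_far = 11
Position 9 (value -5): max_ending_here = -1, max_so_far = 11

Maximum subarray: [10, 1]
Maximum sum: 11

The maximum subarray is [10, 1] with sum 11. This subarray runs from index 1 to index 2.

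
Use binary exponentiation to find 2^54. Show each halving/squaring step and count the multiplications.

Computing 2^54 by squaring (build up from 2^1; each line after the first costs one multiplication):

2^1 = 2
2^2 = (2^1)^2 = 2^2 = 4
2^3 = 2 * 2^2 = 2 * 4 = 8
2^6 = (2^3)^2 = 8^2 = 64
2^12 = (2^6)^2 = 64^2 = 4096
2^13 = 2 * 2^12 = 2 * 4096 = 8192
2^26 = (2^13)^2 = 8192^2 = 67108864
2^27 = 2 * 2^26 = 2 * 67108864 = 134217728
2^54 = (2^27)^2 = 134217728^2 = 18014398509481984

Result: 18014398509481984
Multiplications needed: 8 (8 lines after 2^1)

2^54 = 18014398509481984. Using exponentiation by squaring, this requires 8 multiplications. The key idea: if the exponent is even, square the half-power; if odd, multiply by the base once.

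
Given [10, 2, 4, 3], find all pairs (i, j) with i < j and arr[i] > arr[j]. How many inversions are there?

Finding inversions in [10, 2, 4, 3]:

(0, 1): arr[0]=10 > arr[1]=2
(0, 2): arr[0]=10 > arr[2]=4
(0, 3): arr[0]=10 > arr[3]=3
(2, 3): arr[2]=4 > arr[3]=3

Total inversions: 4

The array has 4 inversion(s): (0,1), (0,2), (0,3), (2,3). Each pair (i,j) satisfies i < j and arr[i] > arr[j].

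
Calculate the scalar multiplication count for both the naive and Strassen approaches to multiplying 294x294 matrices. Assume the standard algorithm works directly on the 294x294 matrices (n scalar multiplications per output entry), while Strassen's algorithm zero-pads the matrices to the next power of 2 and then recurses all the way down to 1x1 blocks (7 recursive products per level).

Matrix multiplication for 294x294 matrices:

Strassen's algorithm requires power-of-2 dimensions. Pad 294x294 to 512x512 (next power of 2).

Standard algorithm: 294^3 = 25412184 multiplications
Strassen's algorithm: 7^(log2(512)) = 7^9 = 40353607 multiplications
Difference: 25412184 - 40353607 = -14941423 (Strassen uses MORE here due to padding overhead — for small or just-over-power-of-2 n, padding can outweigh the per-level savings)

Standard: 25412184 multiplications (294^3). Strassen: 40353607 multiplications (7^9, after padding to 512x512). Strassen reduces 8 recursive multiplications to 7 at each level.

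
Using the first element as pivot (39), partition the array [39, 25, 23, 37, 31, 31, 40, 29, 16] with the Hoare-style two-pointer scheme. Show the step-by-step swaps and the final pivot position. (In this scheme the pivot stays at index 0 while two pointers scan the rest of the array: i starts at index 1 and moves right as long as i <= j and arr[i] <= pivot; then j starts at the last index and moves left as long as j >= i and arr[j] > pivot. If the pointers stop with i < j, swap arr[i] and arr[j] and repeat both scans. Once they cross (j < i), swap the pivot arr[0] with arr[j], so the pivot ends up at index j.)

Hoare-style two-pointer partition with pivot = 39:

Initial array: [39, 25, 23, 37, 31, 31, 40, 29, 16]

Pointers start at i = 1, j = 8.
i stops at index 6 (arr[6]=40 > 39), j stops at index 8 (arr[8]=16 <= 39): swap arr[6] and arr[8], array becomes [39, 25, 23, 37, 31, 31, 16, 29, 40]
i ends at 8, j ends at 7: the pointers have crossed (j < i), so scanning stops.

Swap pivot arr[0] with arr[7] to place pivot at position 7: [29, 25, 23, 37, 31, 31, 16, 39, 40]
Pivot position: 7

After partitioning with pivot 39, the array becomes [29, 25, 23, 37, 31, 31, 16, 39, 40]. The pivot is placed at index 7. All elements to the left of the pivot are <= 39, and all elements to the right are > 39.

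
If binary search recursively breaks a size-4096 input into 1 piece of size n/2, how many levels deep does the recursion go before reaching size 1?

For divide and conquer with division factor 2:

Problem sizes at each level:
Level 0: 4096
Level 1: 2048
Level 2: 1024
Level 3: 512
Level 4: 256
Level 5: 128
Level 6: 64
Level 7: 32
Level 8: 16
Level 9: 8
Level 10: 4
Level 11: 2
Level 12: 1

The root is level 0 and the size-1 base case is level 12 (the tree spans levels 0 through 12, i.e. 13 levels counting the root), so the depth is the number of divisions: log_2(4096) = 12

The recursion tree depth is log_2(4096) = 12. At each level, the problem size is divided by 2, so it takes 12 divisions to reduce to a base case of size 1. The algorithm makes 1 recursive call at each level.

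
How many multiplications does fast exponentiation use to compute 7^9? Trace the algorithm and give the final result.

Computing 7^9 by squaring (build up from 7^1; each line after the first costs one multiplication):

7^1 = 7
7^2 = (7^1)^2 = 7^2 = 49
7^4 = (7^2)^2 = 49^2 = 2401
7^8 = (7^4)^2 = 2401^2 = 5764801
7^9 = 7 * 7^8 = 7 * 5764801 = 40353607

Result: 40353607
Multiplications needed: 4 (4 lines after 7^1)

7^9 = 40353607. Using exponentiation by squaring, this requires 4 multiplications. The key idea: if the exponent is even, square the half-power; if odd, multiply by the base once.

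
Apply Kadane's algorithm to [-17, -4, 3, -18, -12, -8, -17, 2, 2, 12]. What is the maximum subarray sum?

Using Kadane's algorithm on [-17, -4, 3, -18, -12, -8, -17, 2, 2, 12]:

Scanning through the array:
Position 1 (value -4): max_ending_here = -4, max_so_far = -4
Position 2 (value 3): max_ending_here = 3, max_so_far = 3
Position 3 (value -18): max_ending_here = -15, max_so_far = 3
Position 4 (value -12): max_ending_here = -12, max_so_far = 3
Position 5 (value -8): max_ending_here = -8, max_so_far = 3
Position 6 (value -17): max_ending_here = -17, max_so_far = 3
Position 7 (value 2): max_ending_here = 2, max_so_far = 3
Position 8 (value 2): max_ending_here = 4, max_so_far = 4
Position 9 (value 12): max_ending_here = 16, max_so_far = 16

Maximum subarray: [2, 2, 12]
Maximum sum: 16

The maximum subarray is [2, 2, 12] with sum 16. This subarray runs from index 7 to index 9.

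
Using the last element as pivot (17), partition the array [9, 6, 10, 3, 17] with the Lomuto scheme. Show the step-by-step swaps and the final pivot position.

Lomuto partition with pivot = 17:

Initial array: [9, 6, 10, 3, 17]

arr[0]=9 <= 17: swap with position 0, array becomes [9, 6, 10, 3, 17]
arr[1]=6 <= 17: swap with position 1, array becomes [9, 6, 10, 3, 17]
arr[2]=10 <= 17: swap with position 2, array becomes [9, 6, 10, 3, 17]
arr[3]=3 <= 17: swap with position 3, array becomes [9, 6, 10, 3, 17]

Place pivot at position 4: [9, 6, 10, 3, 17]
Pivot position: 4

After partitioning with pivot 17, the array becomes [9, 6, 10, 3, 17]. The pivot is placed at index 4. All elements to the left of the pivot are <= 17, and all elements to the right are > 17.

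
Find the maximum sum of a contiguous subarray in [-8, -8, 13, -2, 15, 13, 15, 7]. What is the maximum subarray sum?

Using Kadane's algorithm on [-8, -8, 13, -2, 15, 13, 15, 7]:

Scanning through the array:
Position 1 (value -8): max_ending_here = -8, max_so_far = -8
Position 2 (value 13): max_ending_here = 13, max_so_far = 13
Position 3 (value -2): max_ending_here = 11, max_so_far = 13
Position 4 (value 15): max_ending_here = 26, max_so_far = 26
Position 5 (value 13): max_ending_here = 39, max_so_far = 39
Position 6 (value 15): max_ending_here = 54, max_so_far = 54
Position 7 (value 7): max_ending_here = 61, max_so_far = 61

Maximum subarray: [13, -2, 15, 13, 15, 7]
Maximum sum: 61

The maximum subarray is [13, -2, 15, 13, 15, 7] with sum 61. This subarray runs from index 2 to index 7.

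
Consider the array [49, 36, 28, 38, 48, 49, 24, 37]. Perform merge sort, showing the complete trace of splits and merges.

Merge sort trace:

Split: [49, 36, 28, 38, 48, 49, 24, 37] -> [49, 36, 28, 38] and [48, 49, 24, 37]
  Split: [49, 36, 28, 38] -> [49, 36] and [28, 38]
    Split: [49, 36] -> [49] and [36]
    Merge: [49] + [36] -> [36, 49]
    Split: [28, 38] -> [28] and [38]
    Merge: [28] + [38] -> [28, 38]
  Merge: [36, 49] + [28, 38] -> [28, 36, 38, 49]
  Split: [48, 49, 24, 37] -> [48, 49] and [24, 37]
    Split: [48, 49] -> [48] and [49]
    Merge: [48] + [49] -> [48, 49]
    Split: [24, 37] -> [24] and [37]
    Merge: [24] + [37] -> [24, 37]
  Merge: [48, 49] + [24, 37] -> [24, 37, 48, 49]
Merge: [28, 36, 38, 49] + [24, 37, 48, 49] -> [24, 28, 36, 37, 38, 48, 49, 49]

Final sorted array: [24, 28, 36, 37, 38, 48, 49, 49]

The merge sort proceeds by recursively splitting the array and merging sorted halves.
After all merges, the sorted array is [24, 28, 36, 37, 38, 48, 49, 49].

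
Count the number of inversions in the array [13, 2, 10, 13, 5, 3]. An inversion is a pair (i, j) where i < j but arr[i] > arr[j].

Finding inversions in [13, 2, 10, 13, 5, 3]:

(0, 1): arr[0]=13 > arr[1]=2
(0, 2): arr[0]=13 > arr[2]=10
(0, 4): arr[0]=13 > arr[4]=5
(0, 5): arr[0]=13 > arr[5]=3
(2, 4): arr[2]=10 > arr[4]=5
(2, 5): arr[2]=10 > arr[5]=3
(3, 4): arr[3]=13 > arr[4]=5
(3, 5): arr[3]=13 > arr[5]=3
(4, 5): arr[4]=5 > arr[5]=3

Total inversions: 9

The array has 9 inversion(s): (0,1), (0,2), (0,4), (0,5), (2,4), (2,5), (3,4), (3,5), (4,5). Each pair (i,j) satisfies i < j and arr[i] > arr[j].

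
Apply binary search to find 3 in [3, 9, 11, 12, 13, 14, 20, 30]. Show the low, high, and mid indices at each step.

Binary search for 3 in [3, 9, 11, 12, 13, 14, 20, 30]:

lo=0, hi=7, mid=3, arr[mid]=12 -> 12 > 3, search left half
lo=0, hi=2, mid=1, arr[mid]=9 -> 9 > 3, search left half
lo=0, hi=0, mid=0, arr[mid]=3 -> Found target at index 0!

Binary search finds 3 at index 0 after 3 comparisons. The search repeatedly halves the search space by comparing with the middle element.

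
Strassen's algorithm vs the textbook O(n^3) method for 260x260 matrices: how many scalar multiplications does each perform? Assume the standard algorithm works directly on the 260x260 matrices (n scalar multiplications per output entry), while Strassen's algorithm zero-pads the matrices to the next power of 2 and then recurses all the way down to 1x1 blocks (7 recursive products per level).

Matrix multiplication for 260x260 matrices:

Strassen's algorithm requires power-of-2 dimensions. Pad 260x260 to 512x512 (next power of 2).

Standard algorithm: 260^3 = 17576000 multiplications
Strassen's algorithm: 7^(log2(512)) = 7^9 = 40353607 multiplications
Difference: 17576000 - 40353607 = -22777607 (Strassen uses MORE here due to padding overhead — for small or just-over-power-of-2 n, padding can outweigh the per-level savings)

Standard: 17576000 multiplications (260^3). Strassen: 40353607 multiplications (7^9, after padding to 512x512). Strassen reduces 8 recursive multiplications to 7 at each level.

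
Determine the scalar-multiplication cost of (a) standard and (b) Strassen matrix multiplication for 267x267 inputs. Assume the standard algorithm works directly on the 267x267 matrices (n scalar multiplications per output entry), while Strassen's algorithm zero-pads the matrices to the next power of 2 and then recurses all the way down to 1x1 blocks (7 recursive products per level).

Matrix multiplication for 267x267 matrices:

Strassen's algorithm requires power-of-2 dimensions. Pad 267x267 to 512x512 (next power of 2).

Standard algorithm: 267^3 = 19034163 multiplications
Strassen's algorithm: 7^(log2(512)) = 7^9 = 40353607 multiplications
Difference: 19034163 - 40353607 = -21319444 (Strassen uses MORE here due to padding overhead — for small or just-over-power-of-2 n, padding can outweigh the per-level savings)

Standard: 19034163 multiplications (267^3). Strassen: 40353607 multiplications (7^9, after padding to 512x512). Strassen reduces 8 recursive multiplications to 7 at each level.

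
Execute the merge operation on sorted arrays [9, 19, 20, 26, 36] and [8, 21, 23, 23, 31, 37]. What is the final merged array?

Merging process:

Compare 9 vs 8: take 8 from right. Merged: [8]
Compare 9 vs 21: take 9 from left. Merged: [8, 9]
Compare 19 vs 21: take 19 from left. Merged: [8, 9, 19]
Compare 20 vs 21: take 20 from left. Merged: [8, 9, 19, 20]
Compare 26 vs 21: take 21 from right. Merged: [8, 9, 19, 20, 21]
Compare 26 vs 23: take 23 from right. Merged: [8, 9, 19, 20, 21, 23]
Compare 26 vs 23: take 23 from right. Merged: [8, 9, 19, 20, 21, 23, 23]
Compare 26 vs 31: take 26 from left. Merged: [8, 9, 19, 20, 21, 23, 23, 26]
Compare 36 vs 31: take 31 from right. Merged: [8, 9, 19, 20, 21, 23, 23, 26, 31]
Compare 36 vs 37: take 36 from left. Merged: [8, 9, 19, 20, 21, 23, 23, 26, 31, 36]
Append remaining from right: [37]. Merged: [8, 9, 19, 20, 21, 23, 23, 26, 31, 36, 37]

Final merged array: [8, 9, 19, 20, 21, 23, 23, 26, 31, 36, 37]
Total comparisons: 10

The merged array is [8, 9, 19, 20, 21, 23, 23, 26, 31, 36, 37], requiring 10 comparisons. The merge step runs in O(n) time where n is the total number of elements.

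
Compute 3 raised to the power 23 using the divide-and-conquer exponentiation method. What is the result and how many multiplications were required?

Computing 3^23 by squaring (build up from 3^1; each line after the first costs one multiplication):

3^1 = 3
3^2 = (3^1)^2 = 3^2 = 9
3^4 = (3^2)^2 = 9^2 = 81
3^5 = 3 * 3^4 = 3 * 81 = 243
3^10 = (3^5)^2 = 243^2 = 59049
3^11 = 3 * 3^10 = 3 * 59049 = 177147
3^22 = (3^11)^2 = 177147^2 = 31381059609
3^23 = 3 * 3^22 = 3 * 31381059609 = 94143178827

Result: 94143178827
Multiplications needed: 7 (7 lines after 3^1)

3^23 = 94143178827. Using exponentiation by squaring, this requires 7 multiplications. The key idea: if the exponent is even, square the half-power; if odd, multiply by the base once.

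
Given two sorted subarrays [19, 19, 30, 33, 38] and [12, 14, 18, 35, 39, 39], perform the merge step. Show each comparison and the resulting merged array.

Merging process:

Compare 19 vs 12: take 12 from right. Merged: [12]
Compare 19 vs 14: take 14 from right. Merged: [12, 14]
Compare 19 vs 18: take 18 from right. Merged: [12, 14, 18]
Compare 19 vs 35: take 19 from left. Merged: [12, 14, 18, 19]
Compare 19 vs 35: take 19 from left. Merged: [12, 14, 18, 19, 19]
Compare 30 vs 35: take 30 from left. Merged: [12, 14, 18, 19, 19, 30]
Compare 33 vs 35: take 33 from left. Merged: [12, 14, 18, 19, 19, 30, 33]
Compare 38 vs 35: take 35 from right. Merged: [12, 14, 18, 19, 19, 30, 33, 35]
Compare 38 vs 39: take 38 from left. Merged: [12, 14, 18, 19, 19, 30, 33, 35, 38]
Append remaining from right: [39, 39]. Merged: [12, 14, 18, 19, 19, 30, 33, 35, 38, 39, 39]

Final merged array: [12, 14, 18, 19, 19, 30, 33, 35, 38, 39, 39]
Total comparisons: 9

The merged array is [12, 14, 18, 19, 19, 30, 33, 35, 38, 39, 39], requiring 9 comparisons. The merge step runs in O(n) time where n is the total number of elements.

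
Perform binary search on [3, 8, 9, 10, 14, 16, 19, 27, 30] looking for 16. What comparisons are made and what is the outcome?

Binary search for 16 in [3, 8, 9, 10, 14, 16, 19, 27, 30]:

lo=0, hi=8, mid=4, arr[mid]=14 -> 14 < 16, search right half
lo=5, hi=8, mid=6, arr[mid]=19 -> 19 > 16, search left half
lo=5, hi=5, mid=5, arr[mid]=16 -> Found target at index 5!

Binary search finds 16 at index 5 after 3 comparisons. The search repeatedly halves the search space by comparing with the middle element.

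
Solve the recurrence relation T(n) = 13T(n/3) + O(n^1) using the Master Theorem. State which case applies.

Master Theorem for T(n) = 13T(n/3) + O(n^1):

a = 13, b = 3, c = 1
log_b(a) = log_3(13) = 2.3347

Case 1: c = 1 < log_3(13) = 2.3347
T(n) = O(n^(log_3 13))

For T(n) = 13T(n/3) + O(n^1): log_3(13) = 2.3347. This is Case 1 of the Master Theorem (c < log_b(a), work dominated by leaves), giving O(n^(log_3 13)).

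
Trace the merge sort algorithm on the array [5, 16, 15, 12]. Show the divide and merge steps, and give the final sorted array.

Merge sort trace:

Split: [5, 16, 15, 12] -> [5, 16] and [15, 12]
  Split: [5, 16] -> [5] and [16]
  Merge: [5] + [16] -> [5, 16]
  Split: [15, 12] -> [15] and [12]
  Merge: [15] + [12] -> [12, 15]
Merge: [5, 16] + [12, 15] -> [5, 12, 15, 16]

Final sorted array: [5, 12, 15, 16]

The merge sort proceeds by recursively splitting the array and merging sorted halves.
After all merges, the sorted array is [5, 12, 15, 16].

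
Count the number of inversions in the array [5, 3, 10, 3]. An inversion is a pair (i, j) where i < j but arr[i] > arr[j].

Finding inversions in [5, 3, 10, 3]:

(0, 1): arr[0]=5 > arr[1]=3
(0, 3): arr[0]=5 > arr[3]=3
(2, 3): arr[2]=10 > arr[3]=3

Total inversions: 3

The array has 3 inversion(s): (0,1), (0,3), (2,3). Each pair (i,j) satisfies i < j and arr[i] > arr[j].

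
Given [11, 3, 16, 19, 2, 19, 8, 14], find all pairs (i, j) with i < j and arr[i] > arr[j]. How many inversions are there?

Finding inversions in [11, 3, 16, 19, 2, 19, 8, 14]:

(0, 1): arr[0]=11 > arr[1]=3
(0, 4): arr[0]=11 > arr[4]=2
(0, 6): arr[0]=11 > arr[6]=8
(1, 4): arr[1]=3 > arr[4]=2
(2, 4): arr[2]=16 > arr[4]=2
(2, 6): arr[2]=16 > arr[6]=8
(2, 7): arr[2]=16 > arr[7]=14
(3, 4): arr[3]=19 > arr[4]=2
(3, 6): arr[3]=19 > arr[6]=8
(3, 7): arr[3]=19 > arr[7]=14
(5, 6): arr[5]=19 > arr[6]=8
(5, 7): arr[5]=19 > arr[7]=14

Total inversions: 12

The array has 12 inversion(s): (0,1), (0,4), (0,6), (1,4), (2,4), (2,6), (2,7), (3,4), (3,6), (3,7), (5,6), (5,7). Each pair (i,j) satisfies i < j and arr[i] > arr[j].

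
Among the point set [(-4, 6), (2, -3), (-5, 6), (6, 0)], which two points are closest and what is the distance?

Computing all pairwise distances among 4 points:

d((-4, 6), (2, -3)) = 10.8167
d((-4, 6), (-5, 6)) = 1.0 <-- minimum
d((-4, 6), (6, 0)) = 11.6619
d((2, -3), (-5, 6)) = 11.4018
d((2, -3), (6, 0)) = 5.0
d((-5, 6), (6, 0)) = 12.53

Closest pair: (-4, 6) and (-5, 6) with distance 1.0

The closest pair is (-4, 6) and (-5, 6) with Euclidean distance 1.0. For 4 points, brute-force pairwise comparison is shown above. For large n, the divide-and-conquer algorithm (sort by x, recurse on halves, check the dividing strip) achieves O(n log n).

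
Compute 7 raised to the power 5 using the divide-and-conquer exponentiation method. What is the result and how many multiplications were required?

Computing 7^5 by squaring (build up from 7^1; each line after the first costs one multiplication):

7^1 = 7
7^2 = (7^1)^2 = 7^2 = 49
7^4 = (7^2)^2 = 49^2 = 2401
7^5 = 7 * 7^4 = 7 * 2401 = 16807

Result: 16807
Multiplications needed: 3 (3 lines after 7^1)

7^5 = 16807. Using exponentiation by squaring, this requires 3 multiplications. The key idea: if the exponent is even, square the half-power; if odd, multiply by the base once.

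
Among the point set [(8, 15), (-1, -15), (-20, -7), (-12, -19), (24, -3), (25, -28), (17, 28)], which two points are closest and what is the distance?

Computing all pairwise distances among 7 points:

d((8, 15), (-1, -15)) = 31.3209
d((8, 15), (-20, -7)) = 35.609
d((8, 15), (-12, -19)) = 39.4462
d((8, 15), (24, -3)) = 24.0832
d((8, 15), (25, -28)) = 46.2385
d((8, 15), (17, 28)) = 15.8114
d((-1, -15), (-20, -7)) = 20.6155
d((-1, -15), (-12, -19)) = 11.7047 <-- minimum
d((-1, -15), (24, -3)) = 27.7308
d((-1, -15), (25, -28)) = 29.0689
d((-1, -15), (17, 28)) = 46.6154
d((-20, -7), (-12, -19)) = 14.4222
d((-20, -7), (24, -3)) = 44.1814
d((-20, -7), (25, -28)) = 49.6588
d((-20, -7), (17, 28)) = 50.9313
d((-12, -19), (24, -3)) = 39.3954
d((-12, -19), (25, -28)) = 38.0789
d((-12, -19), (17, 28)) = 55.2268
d((24, -3), (25, -28)) = 25.02
d((24, -3), (17, 28)) = 31.7805
d((25, -28), (17, 28)) = 56.5685

Closest pair: (-1, -15) and (-12, -19) with distance 11.7047

The closest pair is (-1, -15) and (-12, -19) with Euclidean distance 11.7047. For 7 points, brute-force pairwise comparison is shown above. For large n, the divide-and-conquer algorithm (sort by x, recurse on halves, check the dividing strip) achieves O(n log n).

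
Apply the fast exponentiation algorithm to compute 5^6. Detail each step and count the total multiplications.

Computing 5^6 by squaring (build up from 5^1; each line after the first costs one multiplication):

5^1 = 5
5^2 = (5^1)^2 = 5^2 = 25
5^3 = 5 * 5^2 = 5 * 25 = 125
5^6 = (5^3)^2 = 125^2 = 15625

Result: 15625
Multiplications needed: 3 (3 lines after 5^1)

5^6 = 15625. Using exponentiation by squaring, this requires 3 multiplications. The key idea: if the exponent is even, square the half-power; if odd, multiply by the base once.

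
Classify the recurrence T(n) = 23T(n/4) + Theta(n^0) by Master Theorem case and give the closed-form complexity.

Master Theorem for T(n) = 23T(n/4) + O(n^0):

a = 23, b = 4, c = 0
log_b(a) = log_4(23) = 2.2618

Case 1: c = 0 < log_4(23) = 2.2618
T(n) = O(n^(log_4 23))

For T(n) = 23T(n/4) + O(n^0): log_4(23) = 2.2618. This is Case 1 of the Master Theorem (c < log_b(a), work dominated by leaves), giving O(n^(log_4 23)).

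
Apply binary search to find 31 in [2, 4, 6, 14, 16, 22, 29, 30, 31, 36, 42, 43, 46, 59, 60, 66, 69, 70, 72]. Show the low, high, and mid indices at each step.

Binary search for 31 in [2, 4, 6, 14, 16, 22, 29, 30, 31, 36, 42, 43, 46, 59, 60, 66, 69, 70, 72]:

lo=0, hi=18, mid=9, arr[mid]=36 -> 36 > 31, search left half
lo=0, hi=8, mid=4, arr[mid]=16 -> 16 < 31, search right half
lo=5, hi=8, mid=6, arr[mid]=29 -> 29 < 31, search right half
lo=7, hi=8, mid=7, arr[mid]=30 -> 30 < 31, search right half
lo=8, hi=8, mid=8, arr[mid]=31 -> Found target at index 8!

Binary search finds 31 at index 8 after 5 comparisons. The search repeatedly halves the search space by comparing with the middle element.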